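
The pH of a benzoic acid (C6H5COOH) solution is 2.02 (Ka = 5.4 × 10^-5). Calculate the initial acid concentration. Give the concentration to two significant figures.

C₀ = 1.7 M

[H+] = 10^(-2.02) = 9.55 × 10^-3 M = x
Ka = x²/(C₀ − x) ⇒ C₀ = x + x²/Ka
C₀ = 9.55 × 10^-3 + (9.55 × 10^-3)²/(5.4 × 10^-5) = 1.70 M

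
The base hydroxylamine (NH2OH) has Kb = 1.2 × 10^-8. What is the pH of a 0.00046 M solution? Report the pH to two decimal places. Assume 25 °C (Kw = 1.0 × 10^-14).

NH2OH + H2O ⇌ NH3OH+ + OH-
From the ICE table, Kb = [OH-]²/(0.00046 − [OH-]) = 1.2 × 10^-8.
Assume [OH-] ≪ 0.00046: [OH-] ≈ √(1.2 × 10^-8 × 0.00046) = 2.35 × 10^-6 M
Check: 0.51% ionized — well under 5%, approximation valid.
pOH = −log(2.35 × 10^-6) = 5.63; pH = 14.00 − 5.63 = 8.37

pH = 8.37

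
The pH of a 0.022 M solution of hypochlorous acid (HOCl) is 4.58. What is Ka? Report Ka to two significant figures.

Ka = 3.1 × 10^-8

[H+] = 10^(-4.58) = 2.63 × 10^-5 M
At equilibrium [HA] = 0.022 − 2.63 × 10^-5 = 2.20 × 10^-2 M
Ka = [H+][A-]/[HA] = (2.63 × 10^-5)² / 2.20 × 10^-2 = 3.1 × 10^-8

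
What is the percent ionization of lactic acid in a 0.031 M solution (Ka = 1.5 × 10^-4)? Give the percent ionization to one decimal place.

CH3CH(OH)COOH ⇌ CH3CH(OH)COO- + H+; let x = [H+] at equilibrium.
Solve x² + 0.00015x − 4.65e-06 = 0 → x = 2.08 × 10^-3 M
Fraction ionized = 2.08 × 10^-3 / 0.031 = 0.0671 → 6.7%

6.7%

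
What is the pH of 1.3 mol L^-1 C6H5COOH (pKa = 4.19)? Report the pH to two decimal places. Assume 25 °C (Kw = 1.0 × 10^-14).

C6H5COOH ⇌ C6H5COO- + H+
Ka = 10^(−4.19) = 6.46 × 10^-5
Ka = [H+]²/(1.3 − [H+]) = 6.46 × 10^-5
Neglecting [H+] in the denominator: [H+] = √(6.46 × 10^-5 × 1.3) = 9.16 × 10^-3 M
([H+]/C₀ = 0.7% < 5%, so the approximation holds.)
pH = −log[H+] = −log(9.16 × 10^-3) = 2.04

pH = 2.04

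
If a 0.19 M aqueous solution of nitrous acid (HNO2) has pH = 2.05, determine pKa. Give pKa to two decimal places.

[H+] = 10^(-2.05) = 8.91 × 10^-3 M
At equilibrium [HA] = 0.19 − 8.91 × 10^-3 = 1.81 × 10^-1 M
Ka = [H+][A-]/[HA] = (8.91 × 10^-3)² / 1.81 × 10^-1 = 4.39 × 10^-4
pKa = -log(4.39 × 10^-4) = 3.36

pKa = 3.36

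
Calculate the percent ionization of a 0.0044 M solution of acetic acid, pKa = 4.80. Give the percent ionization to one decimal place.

5.8%

CH3COOH ⇌ CH3COO- + H+; let x = [H+] at equilibrium.
Ka = 10^(−4.80) = 1.58 × 10^-5
Solve x² + 1.58e-05x − 6.95e-08 = 0 → x = 2.56 × 10^-4 M
Fraction ionized = 2.56 × 10^-4 / 0.0044 = 0.0582 → 5.8%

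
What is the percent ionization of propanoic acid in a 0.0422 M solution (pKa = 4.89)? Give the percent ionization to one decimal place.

1.7%

CH3CH2COOH ⇌ CH3CH2COO- + H+; let x = [H+] at equilibrium.
Ka = 10^(−4.89) = 1.29 × 10^-5
x ≈ √(Ka·C₀) = √(1.29 × 10^-5 × 0.0422) = 7.38 × 10^-4 M
Fraction ionized = 7.38 × 10^-4 / 0.0422 = 0.0175 → 1.7%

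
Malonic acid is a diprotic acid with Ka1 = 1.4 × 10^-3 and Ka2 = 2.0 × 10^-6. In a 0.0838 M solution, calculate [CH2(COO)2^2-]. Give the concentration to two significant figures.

First ionization gives [H+] ≈ [CH2(COOH)COO-] = 1.02 × 10^-2 M.
Second step: Ka2 = [H+][CH2(COO)2^2-]/[CH2(COOH)COO-] ≈ [CH2(COO)2^2-] (since [H+] ≈ [CH2(COOH)COO-]).
So [CH2(COO)2^2-] ≈ Ka2.

2.0 × 10^-6 M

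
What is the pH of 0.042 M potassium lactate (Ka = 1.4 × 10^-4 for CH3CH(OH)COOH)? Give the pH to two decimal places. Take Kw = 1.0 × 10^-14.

pH = 8.24

CH3CH(OH)COO- is the conjugate base of the weak acid CH3CH(OH)COOH.
Kb = Kw/Ka = 1.0×10^-14 / 1.4 × 10^-4 = 7.14 × 10^-11
Kb = [OH-]²/(0.042 − [OH-]) = 7.14 × 10^-11
Neglecting [OH-] in the denominator: [OH-] = √(7.14 × 10^-11 × 0.042) = 1.73 × 10^-6 M
([OH-]/C₀ = 0.0041% < 5%, so the approximation holds.)
pOH = −log(1.73 × 10^-6) = 5.76; pH = 14.00 − 5.76 = 8.24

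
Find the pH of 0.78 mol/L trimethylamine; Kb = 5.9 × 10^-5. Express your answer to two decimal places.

(CH3)3N + H2O ⇌ (CH3)3NH+ + OH-
Let x = [OH-] at equilibrium. Kb = x²/(0.78 − x).
Since Kb ≪ C₀, x ≈ √(Kb·C₀) = 6.78 × 10^-3 M.
Check: 0.87% ionized — well under 5%, approximation valid.
pOH = 2.17, so pH = 14.00 − pOH = 11.83

pH = 11.83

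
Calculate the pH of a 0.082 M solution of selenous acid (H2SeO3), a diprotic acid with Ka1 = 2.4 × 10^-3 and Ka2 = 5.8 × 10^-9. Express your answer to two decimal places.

pH = 1.89

Since Ka1 ≫ Ka2, the first ionization dominates [H+].
Ka1 = x²/(0.082 − x) = 2.4 × 10^-3
Solving the quadratic: x = (−Ka1 + √(Ka1² + 4·Ka1·C₀))/2 = 1.29 × 10^-2 M
pH = −log(1.29 × 10^-2) = 1.89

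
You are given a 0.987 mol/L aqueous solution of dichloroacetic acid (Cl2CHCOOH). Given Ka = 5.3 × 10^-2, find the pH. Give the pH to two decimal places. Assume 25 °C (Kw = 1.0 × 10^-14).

Cl2CHCOOH ⇌ Cl2CHCOO- + H+
Ka = x²/(0.987 − x) = 5.3 × 10^-2
Here C₀/Ka ≈ 18.6, so the small-x approximation fails. Use the quadratic:
x = [−0.053 + √(0.053² + 0.209)]/2 = 2.04 × 10^-1 M
pH = −log(2.04 × 10^-1) = 0.69

pH = 0.69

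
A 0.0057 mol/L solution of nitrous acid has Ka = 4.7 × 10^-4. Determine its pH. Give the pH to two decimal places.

HNO2 ⇌ NO2- + H+
Ka = [H+]²/(0.0057 − [H+]) = 4.7 × 10^-4
Here C₀/Ka ≈ 12.1, so the small-[H+] approximation fails. Use the quadratic:
[H+] = (−Ka + √(Ka² + 4·Ka·C₀))/2 = 1.42 × 10^-3 M
pH = −log[H+] = −log(1.42 × 10^-3) = 2.85

pH = 2.85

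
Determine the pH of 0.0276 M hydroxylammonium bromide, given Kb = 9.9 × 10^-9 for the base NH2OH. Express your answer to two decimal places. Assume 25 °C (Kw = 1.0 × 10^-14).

NH3OH+ is the conjugate acid of the weak base NH2OH.
Ka = Kw/Kb = 1.0×10^-14 / 9.9 × 10^-9 = 1.01 × 10^-6
Let x = [H+] at equilibrium. Ka = x²/(0.0276 − x).
Neglecting x in the denominator: x = √(1.01 × 10^-6 × 0.0276) = 1.67 × 10^-4 M
pH = −log[H+] = −log(1.67 × 10^-4) = 3.78

pH = 3.78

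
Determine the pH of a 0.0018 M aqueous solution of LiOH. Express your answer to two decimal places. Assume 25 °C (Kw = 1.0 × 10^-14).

LiOH is a strong base; [OH-] = 0.0018 M.
pOH = -log(0.0018) = 2.74
pH = 14.00 - 2.74 = 11.26

pH = 11.26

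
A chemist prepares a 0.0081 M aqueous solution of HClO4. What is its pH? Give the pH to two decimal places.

HClO4 is a strong acid and dissociates completely, so [H+] = 0.0081 M.
pH = -log(0.0081) = 2.09

pH = 2.09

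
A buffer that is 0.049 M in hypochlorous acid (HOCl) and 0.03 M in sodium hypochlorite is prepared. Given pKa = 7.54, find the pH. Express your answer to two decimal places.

pH = 7.33

pH = pKa + log([A⁻]/[HA]) = 7.54 + log(0.03/0.049)
pH = 7.54 + (-0.213) = 7.33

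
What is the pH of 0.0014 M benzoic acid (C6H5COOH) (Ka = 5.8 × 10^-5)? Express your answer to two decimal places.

pH = 3.59

C6H5COOH ⇌ C6H5COO- + H+
From the ICE table, Ka = x²/(0.0014 − x) = 5.8 × 10^-5.
x is not negligible relative to C₀; solve x² + 5.8e-05·x − 8.12e-08 = 0.
x = (−Ka + √(Ka² + 4·Ka·C₀))/2 = 2.57 × 10^-4 M
pH = −log(2.57 × 10^-4) = 3.59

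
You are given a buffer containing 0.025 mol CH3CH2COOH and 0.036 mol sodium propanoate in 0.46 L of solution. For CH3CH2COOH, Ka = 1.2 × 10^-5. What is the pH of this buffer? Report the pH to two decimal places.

pKa = −log(1.2 × 10^-5) = 4.921
Henderson–Hasselbalch: pH = pKa + log([CH3CH2COO-]/[CH3CH2COOH]) = 4.921 + log(0.036/0.025)
pH = 4.921 + (+0.158) = 5.08

pH = 5.08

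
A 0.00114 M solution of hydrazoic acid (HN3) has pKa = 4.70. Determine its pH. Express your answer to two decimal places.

pH = 3.85

HN3 ⇌ N3- + H+
Ka = 10^(−4.70) = 2.00 × 10^-5
From the ICE table, Ka = x²/(0.00114 − x) = 2.00 × 10^-5.
x is not negligible relative to C₀; solve x² + 2e-05·x − 2.28e-08 = 0.
x = [−2e-05 + √(2e-05² + 9.12e-08)]/2 = 1.41 × 10^-4 M
pH = −log[H+] = −log(1.41 × 10^-4) = 3.85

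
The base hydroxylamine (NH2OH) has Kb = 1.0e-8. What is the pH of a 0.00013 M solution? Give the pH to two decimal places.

NH2OH + H2O ⇌ NH3OH+ + OH-
Kb = [OH-]²/(0.00013 − [OH-]) = 1.0 × 10^-8
Neglecting [OH-] in the denominator: [OH-] = √(1.0 × 10^-8 × 0.00013) = 1.14 × 10^-6 M
Check: 0.88% ionized — well under 5%, approximation valid.
pOH = −log(1.14 × 10^-6) = 5.94; pH = 14.00 − 5.94 = 8.06

pH = 8.06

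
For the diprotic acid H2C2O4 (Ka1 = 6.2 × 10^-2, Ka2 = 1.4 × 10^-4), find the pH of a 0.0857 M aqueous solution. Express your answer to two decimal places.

Since Ka1 ≫ Ka2, the first ionization dominates [H+].
Ka1 = x²/(0.0857 − x) = 6.2 × 10^-2
Solving the quadratic: x = (−Ka1 + √(Ka1² + 4·Ka1·C₀))/2 = 4.82 × 10^-2 M
pH = −log(4.82 × 10^-2) = 1.32

pH = 1.32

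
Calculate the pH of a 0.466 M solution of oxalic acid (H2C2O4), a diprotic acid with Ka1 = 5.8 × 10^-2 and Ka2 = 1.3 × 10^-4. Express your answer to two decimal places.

pH = 0.86

Ka1 ≫ Ka2, so treat the first dissociation as the only significant source of H+.
Ka1 = x²/(0.466 − x) = 5.8 × 10^-2
Solving the quadratic: x = (−Ka1 + √(Ka1² + 4·Ka1·C₀))/2 = 1.38 × 10^-1 M
pH = −log(1.38 × 10^-1) = 0.86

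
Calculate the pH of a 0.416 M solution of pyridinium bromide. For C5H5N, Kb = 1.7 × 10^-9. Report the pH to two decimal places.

C5H5NH+ is the conjugate acid of the weak base C5H5N.
Ka = Kw/Kb = 1.0×10^-14 / 1.7 × 10^-9 = 5.88 × 10^-6
Ka = x²/(0.416 − x) = 5.88 × 10^-6
Assume x ≪ 0.416: x ≈ √(5.88 × 10^-6 × 0.416) = 1.56 × 10^-3 M
pH = −log[H+] = −log(1.56 × 10^-3) = 2.81

pH = 2.81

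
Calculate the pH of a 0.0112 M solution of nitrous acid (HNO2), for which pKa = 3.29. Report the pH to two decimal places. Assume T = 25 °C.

HNO2 ⇌ NO2- + H+
Ka = 10^(−3.29) = 5.13 × 10^-4
From the ICE table, Ka = [H+]²/(0.0112 − [H+]) = 5.13 × 10^-4.
The 5% rule fails; solving [H+]² + Ka·[H+] − Ka·C₀ = 0 exactly:
[H+] = (−Ka + √(Ka² + 4·Ka·C₀))/2 = 2.15 × 10^-3 M
pH = −log(2.15 × 10^-3) = 2.67

pH = 2.67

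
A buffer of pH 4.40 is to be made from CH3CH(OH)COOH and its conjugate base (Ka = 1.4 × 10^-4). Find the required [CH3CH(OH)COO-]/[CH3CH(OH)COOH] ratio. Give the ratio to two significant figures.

ratio = 3.5

pKa = -log(1.4 × 10^-4) = 3.854
pH = pKa + log(r) ⇒ log(r) = 4.40 − 3.854 = +0.546
r = [CH3CH(OH)COO-]/[CH3CH(OH)COOH] = 10^(+0.546) = 3.52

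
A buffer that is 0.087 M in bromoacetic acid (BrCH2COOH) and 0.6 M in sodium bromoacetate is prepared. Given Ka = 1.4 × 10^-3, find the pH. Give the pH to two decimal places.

pH = 3.69

pKa = −log(1.4 × 10^-3) = 2.854
pH = pKa + log([A⁻]/[HA]) = 2.854 + log(0.6/0.087)
pH = 2.854 + (+0.839) = 3.69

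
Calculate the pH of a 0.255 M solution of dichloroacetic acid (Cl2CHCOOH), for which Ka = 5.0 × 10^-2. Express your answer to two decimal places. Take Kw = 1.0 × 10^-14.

Cl2CHCOOH ⇌ Cl2CHCOO- + H+
From the ICE table, Ka = [H+]²/(0.255 − [H+]) = 5.0 × 10^-2.
[H+] is not negligible relative to C₀; solve [H+]² + 0.05·[H+] − 0.0128 = 0.
[H+] = [−0.05 + √(0.05² + 0.051)]/2 = 9.07 × 10^-2 M
pH = −log[H+] = −log(9.07 × 10^-2) = 1.04

pH = 1.04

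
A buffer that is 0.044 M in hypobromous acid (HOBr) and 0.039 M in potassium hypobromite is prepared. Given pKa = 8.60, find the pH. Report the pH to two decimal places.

Henderson–Hasselbalch: pH = pKa + log([OBr-]/[HOBr]) = 8.60 + log(0.039/0.044)
pH = 8.60 + (-0.052) = 8.55

pH = 8.55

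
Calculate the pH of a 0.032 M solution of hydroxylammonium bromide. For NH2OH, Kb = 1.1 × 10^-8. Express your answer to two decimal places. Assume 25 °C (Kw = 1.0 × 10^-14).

pH = 3.77

NH3OH+ is the conjugate acid of the weak base NH2OH.
Ka = Kw/Kb = 1.0×10^-14 / 1.1 × 10^-8 = 9.09 × 10^-7
From the ICE table, Ka = [H+]²/(0.032 − [H+]) = 9.09 × 10^-7.
Since Ka ≪ C₀, [H+] ≈ √(Ka·C₀) = 1.71 × 10^-4 M.
([H+]/C₀ = 0.53% < 5%, so the approximation holds.)
pH = −log(1.71 × 10^-4) = 3.77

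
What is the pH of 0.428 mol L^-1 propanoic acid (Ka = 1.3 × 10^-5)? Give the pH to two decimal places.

pH = 2.63

CH3CH2COOH ⇌ CH3CH2COO- + H+
From the ICE table, Ka = x²/(0.428 − x) = 1.3 × 10^-5.
Neglecting x in the denominator: x = √(1.3 × 10^-5 × 0.428) = 2.36 × 10^-3 M
Check: 0.55% ionized — well under 5%, approximation valid.
pH = −log[H+] = −log(2.36 × 10^-3) = 2.63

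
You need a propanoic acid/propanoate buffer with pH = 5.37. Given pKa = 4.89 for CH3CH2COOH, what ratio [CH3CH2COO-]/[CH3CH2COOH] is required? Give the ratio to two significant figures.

ratio = 3.0

pH = pKa + log(r) ⇒ log(r) = 5.37 − 4.89 = +0.48
r = [CH3CH2COO-]/[CH3CH2COOH] = 10^(+0.48) = 3.02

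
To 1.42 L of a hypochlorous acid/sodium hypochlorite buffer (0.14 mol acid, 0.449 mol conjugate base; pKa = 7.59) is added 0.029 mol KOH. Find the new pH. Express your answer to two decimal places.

OH- converts HOCl to OCl-: HOCl → 0.111 mol, OCl- → 0.478 mol.
pH = pKa + log(n_OCl-/n_HOCl) = 7.59 + log(0.478/0.111) = 7.59 + (+0.634)

pH = 8.22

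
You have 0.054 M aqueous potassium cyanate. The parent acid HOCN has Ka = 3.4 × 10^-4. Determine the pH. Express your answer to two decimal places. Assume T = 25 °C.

OCN- is the conjugate base of the weak acid HOCN.
Kb = Kw/Ka = 1.0×10^-14 / 3.4 × 10^-4 = 2.94 × 10^-11
Kb = x²/(0.054 − x) = 2.94 × 10^-11
Since Kb ≪ C₀, x ≈ √(Kb·C₀) = 1.26 × 10^-6 M.
(x/C₀ = 0.0023% < 5%, so the approximation holds.)
pOH = −log(1.26 × 10^-6) = 5.90; pH = 14.00 − 5.90 = 8.10

pH = 8.10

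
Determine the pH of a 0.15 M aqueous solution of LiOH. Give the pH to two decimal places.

LiOH is a strong base; [OH-] = 0.15 M.
pOH = -log(0.15) = 0.82
pH = 14.00 - 0.82 = 13.18

pH = 13.18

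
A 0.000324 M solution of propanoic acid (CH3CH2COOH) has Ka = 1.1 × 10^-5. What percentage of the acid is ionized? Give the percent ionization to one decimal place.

CH3CH2COOH ⇌ CH3CH2COO- + H+; let x = [H+] at equilibrium.
Ka = x²/(C₀ − x); solving the quadratic gives x = 5.45 × 10^-5 M.
% ionization = x/C₀ × 100% = 5.45 × 10^-5/0.000324 × 100% = 16.8%

16.8%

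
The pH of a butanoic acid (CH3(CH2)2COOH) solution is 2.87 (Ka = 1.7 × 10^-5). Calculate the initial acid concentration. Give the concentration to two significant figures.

C₀ = 1.1 × 10^-1 M

[H+] = 10^(-2.87) = 1.35 × 10^-3 M = x
Ka = x²/(C₀ − x) ⇒ C₀ = x + x²/Ka
C₀ = 1.35 × 10^-3 + (1.35 × 10^-3)²/(1.7 × 10^-5) = 1.09 × 10^-1 M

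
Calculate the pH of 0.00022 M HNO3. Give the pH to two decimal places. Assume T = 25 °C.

pH = 3.66

HNO3 is a strong acid and dissociates completely, so [H+] = 0.00022 M.
pH = -log(0.00022) = 3.66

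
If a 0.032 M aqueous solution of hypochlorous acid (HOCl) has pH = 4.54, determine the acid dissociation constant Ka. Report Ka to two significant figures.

Ka = 2.6 × 10^-8

[H+] = 10^(-4.54) = 2.88 × 10^-5 M
At equilibrium [HA] = 0.032 − 2.88 × 10^-5 = 3.20 × 10^-2 M
Ka = [H+][A-]/[HA] = (2.88 × 10^-5)² / 3.20 × 10^-2 = 2.6 × 10^-8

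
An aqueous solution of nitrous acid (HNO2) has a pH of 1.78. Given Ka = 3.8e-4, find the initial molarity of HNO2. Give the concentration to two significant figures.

C₀ = 7.4 × 10^-1 M

[H+] = 10^(-1.78) = 1.66 × 10^-2 M = x
Ka = x²/(C₀ − x) ⇒ C₀ = x + x²/Ka
C₀ = 1.66 × 10^-2 + (1.66 × 10^-2)²/(3.8 × 10^-4) = 7.42 × 10^-1 M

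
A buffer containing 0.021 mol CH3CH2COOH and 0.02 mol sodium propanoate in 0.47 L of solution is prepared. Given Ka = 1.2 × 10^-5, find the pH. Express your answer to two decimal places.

pKa = −log(1.2 × 10^-5) = 4.921
Using pH = pKa + log([base]/[acid]) with [base]/[acid] = 0.02/0.021:
pH = 4.921 + (-0.021) = 4.90

pH = 4.90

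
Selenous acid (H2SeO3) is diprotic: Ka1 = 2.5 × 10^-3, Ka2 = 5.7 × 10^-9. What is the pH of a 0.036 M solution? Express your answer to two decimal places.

pH = 2.08

Ka1 ≫ Ka2, so treat the first dissociation as the only significant source of H+.
Ka1 = x²/(0.036 − x) = 2.5 × 10^-3
Solving the quadratic: x = (−Ka1 + √(Ka1² + 4·Ka1·C₀))/2 = 8.32 × 10^-3 M
pH = −log(8.32 × 10^-3) = 2.08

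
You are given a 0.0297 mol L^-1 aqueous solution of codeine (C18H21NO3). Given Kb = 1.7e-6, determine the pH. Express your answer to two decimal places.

pH = 10.35

C18H21NO3 + H2O ⇌ C18H22NO3+ + OH-
From the ICE table, Kb = [OH-]²/(0.0297 − [OH-]) = 1.7 × 10^-6.
Assume [OH-] ≪ 0.0297: [OH-] ≈ √(1.7 × 10^-6 × 0.0297) = 2.25 × 10^-4 M
Check: 0.76% ionized — well under 5%, approximation valid.
pOH = −log(2.25 × 10^-4) = 3.65; pH = 14.00 − 3.65 = 10.35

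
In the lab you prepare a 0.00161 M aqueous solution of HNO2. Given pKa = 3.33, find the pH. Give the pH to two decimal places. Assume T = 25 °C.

pH = 3.18

HNO2 ⇌ NO2- + H+
Ka = 10^(−3.33) = 4.68 × 10^-4
From the ICE table, Ka = [H+]²/(0.00161 − [H+]) = 4.68 × 10^-4.
Here C₀/Ka ≈ 3.44, so the small-[H+] approximation fails. Use the quadratic:
[H+] = [−0.000468 + √(0.000468² + 3.01e-06)]/2 = 6.65 × 10^-4 M
pH = −log[H+] = −log(6.65 × 10^-4) = 3.18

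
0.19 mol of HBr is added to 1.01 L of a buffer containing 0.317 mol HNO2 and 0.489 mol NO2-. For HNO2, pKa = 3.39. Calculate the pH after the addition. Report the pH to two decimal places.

After neutralization: n(HNO2) = 0.507 mol, n(NO2-) = 0.299 mol.
Henderson–Hasselbalch with mole ratio 0.299/0.507: pH = 3.39 + (-0.229)

pH = 3.16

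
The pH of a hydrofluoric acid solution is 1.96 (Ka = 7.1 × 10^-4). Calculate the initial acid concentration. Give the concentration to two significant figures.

[H+] = 10^(-1.96) = 1.10 × 10^-2 M = x
Ka = x²/(C₀ − x) ⇒ C₀ = x + x²/Ka
C₀ = 1.10 × 10^-2 + (1.10 × 10^-2)²/(7.1 × 10^-4) = 1.81 × 10^-1 M

C₀ = 1.8 × 10^-1 M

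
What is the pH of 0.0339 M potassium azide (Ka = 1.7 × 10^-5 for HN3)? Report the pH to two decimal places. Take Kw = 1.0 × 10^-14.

N3- is the conjugate base of the weak acid HN3.
Kb = Kw/Ka = 1.0×10^-14 / 1.7 × 10^-5 = 5.88 × 10^-10
Let x = [OH-] at equilibrium. Kb = x²/(0.0339 − x).
Neglecting x in the denominator: x = √(5.88 × 10^-10 × 0.0339) = 4.46 × 10^-6 M
(x/C₀ = 0.013% < 5%, so the approximation holds.)
pOH = −log(4.46 × 10^-6) = 5.35; pH = 14.00 − 5.35 = 8.65

pH = 8.65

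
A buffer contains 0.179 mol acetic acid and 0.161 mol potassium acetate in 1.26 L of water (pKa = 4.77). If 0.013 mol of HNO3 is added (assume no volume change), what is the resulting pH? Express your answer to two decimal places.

pH = 4.66

After neutralization: n(CH3COOH) = 0.192 mol, n(CH3COO-) = 0.148 mol.
Henderson–Hasselbalch with mole ratio 0.148/0.192: pH = 4.77 + (-0.113)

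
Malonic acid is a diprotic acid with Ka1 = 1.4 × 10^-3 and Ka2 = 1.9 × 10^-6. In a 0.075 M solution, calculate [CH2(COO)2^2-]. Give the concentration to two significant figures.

1.9 × 10^-6 M

First ionization gives [H+] ≈ [CH2(COOH)COO-] = 9.57 × 10^-3 M.
Second step: Ka2 = [H+][CH2(COO)2^2-]/[CH2(COOH)COO-] ≈ [CH2(COO)2^2-] (since [H+] ≈ [CH2(COOH)COO-]).
So [CH2(COO)2^2-] ≈ Ka2.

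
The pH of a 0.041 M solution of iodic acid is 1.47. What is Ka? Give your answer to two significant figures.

[H+] = 10^(-1.47) = 3.39 × 10^-2 M
At equilibrium [HA] = 0.041 − 3.39 × 10^-2 = 7.10 × 10^-3 M
Ka = [H+][A-]/[HA] = (3.39 × 10^-2)² / 7.10 × 10^-3 = 1.6 × 10^-1

Ka = 1.6 × 10^-1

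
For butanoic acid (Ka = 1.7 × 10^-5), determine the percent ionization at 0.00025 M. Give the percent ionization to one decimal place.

22.9%

CH3(CH2)2COOH ⇌ CH3(CH2)2COO- + H+; let x = [H+] at equilibrium.
Solve x² + 1.7e-05x − 4.25e-09 = 0 → x = 5.72 × 10^-5 M
Fraction ionized = 5.72 × 10^-5 / 0.00025 = 0.2288 → 22.9%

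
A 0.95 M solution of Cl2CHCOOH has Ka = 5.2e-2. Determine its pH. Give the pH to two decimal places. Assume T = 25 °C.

pH = 0.70

Cl2CHCOOH ⇌ Cl2CHCOO- + H+
Ka = [H+]²/(0.95 − [H+]) = 5.2 × 10^-2
The 5% rule fails; solving [H+]² + Ka·[H+] − Ka·C₀ = 0 exactly:
[H+] = (−Ka + √(Ka² + 4·Ka·C₀))/2 = 1.98 × 10^-1 M
pH = −log[H+] = −log(1.98 × 10^-1) = 0.70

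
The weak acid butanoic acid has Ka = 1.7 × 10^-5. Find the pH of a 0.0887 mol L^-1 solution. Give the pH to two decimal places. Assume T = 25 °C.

pH = 2.91

CH3(CH2)2COOH ⇌ CH3(CH2)2COO- + H+
Ka = [H+]²/(0.0887 − [H+]) = 1.7 × 10^-5
Since Ka ≪ C₀, [H+] ≈ √(Ka·C₀) = 1.23 × 10^-3 M.
pH = −log(1.23 × 10^-3) = 2.91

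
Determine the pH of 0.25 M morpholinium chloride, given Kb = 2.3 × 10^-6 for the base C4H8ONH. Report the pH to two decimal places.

pH = 4.48

C4H8ONH2+ is the conjugate acid of the weak base C4H8ONH.
Ka = Kw/Kb = 1.0×10^-14 / 2.3 × 10^-6 = 4.35 × 10^-9
From the ICE table, Ka = x²/(0.25 − x) = 4.35 × 10^-9.
Neglecting x in the denominator: x = √(4.35 × 10^-9 × 0.25) = 3.30 × 10^-5 M
Check: 0.013% ionized — well under 5%, approximation valid.
pH = −log[H+] = −log(3.30 × 10^-5) = 4.48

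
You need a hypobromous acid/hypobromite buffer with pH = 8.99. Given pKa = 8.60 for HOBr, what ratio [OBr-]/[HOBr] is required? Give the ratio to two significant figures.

pH = pKa + log(r) ⇒ log(r) = 8.99 − 8.60 = +0.39
r = [OBr-]/[HOBr] = 10^(+0.39) = 2.45

ratio = 2.5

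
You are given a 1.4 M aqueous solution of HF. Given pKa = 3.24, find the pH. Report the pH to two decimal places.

HF ⇌ F- + H+
Ka = 10^(−3.24) = 5.75 × 10^-4
From the ICE table, Ka = [H+]²/(1.4 − [H+]) = 5.75 × 10^-4.
Since Ka ≪ C₀, [H+] ≈ √(Ka·C₀) = 2.84 × 10^-2 M.
Check: 2% ionized — well under 5%, approximation valid.
pH = −log[H+] = −log(2.84 × 10^-2) = 1.55

pH = 1.55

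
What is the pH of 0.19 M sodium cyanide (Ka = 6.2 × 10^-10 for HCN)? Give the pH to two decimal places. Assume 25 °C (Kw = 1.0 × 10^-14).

pH = 11.24

CN- is the conjugate base of the weak acid HCN.
Kb = Kw/Ka = 1.0×10^-14 / 6.2 × 10^-10 = 1.61 × 10^-5
Let x = [OH-] at equilibrium. Kb = x²/(0.19 − x).
Since Kb ≪ C₀, x ≈ √(Kb·C₀) = 1.75 × 10^-3 M.
pOH = 2.76, so pH = 14.00 − pOH = 11.24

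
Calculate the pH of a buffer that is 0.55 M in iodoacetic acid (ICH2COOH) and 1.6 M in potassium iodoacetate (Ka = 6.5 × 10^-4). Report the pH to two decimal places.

pKa = −log(6.5 × 10^-4) = 3.187
Using pH = pKa + log([base]/[acid]) with [base]/[acid] = 1.6/0.55:
pH = 3.187 + (+0.464) = 3.65

pH = 3.65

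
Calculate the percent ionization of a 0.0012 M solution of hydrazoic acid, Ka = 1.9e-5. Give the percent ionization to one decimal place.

11.8%

HN3 ⇌ N3- + H+; let x = [H+] at equilibrium.
Ka = x²/(C₀ − x); solving the quadratic gives x = 1.42 × 10^-4 M.
Fraction ionized = 1.42 × 10^-4 / 0.0012 = 0.1183 → 11.8%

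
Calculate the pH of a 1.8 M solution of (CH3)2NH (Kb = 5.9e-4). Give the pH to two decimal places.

pH = 12.51

(CH3)2NH + H2O ⇌ (CH3)2NH2+ + OH-
Kb = x²/(1.8 − x) = 5.9 × 10^-4
Neglecting x in the denominator: x = √(5.9 × 10^-4 × 1.8) = 3.26 × 10^-2 M
Check: 1.8% ionized — well under 5%, approximation valid.
pOH = −log(3.26 × 10^-2) = 1.49; pH = 14.00 − 1.49 = 12.51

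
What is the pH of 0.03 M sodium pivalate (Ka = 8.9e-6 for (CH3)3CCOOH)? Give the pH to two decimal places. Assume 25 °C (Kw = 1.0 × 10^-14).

(CH3)3CCOO- is the conjugate base of the weak acid (CH3)3CCOOH.
Kb = Kw/Ka = 1.0×10^-14 / 8.9 × 10^-6 = 1.12 × 10^-9
From the ICE table, Kb = [OH-]²/(0.03 − [OH-]) = 1.12 × 10^-9.
Neglecting [OH-] in the denominator: [OH-] = √(1.12 × 10^-9 × 0.03) = 5.80 × 10^-6 M
([OH-]/C₀ = 0.019% < 5%, so the approximation holds.)
pOH = −log(5.80 × 10^-6) = 5.24; pH = 14.00 − 5.24 = 8.76

pH = 8.76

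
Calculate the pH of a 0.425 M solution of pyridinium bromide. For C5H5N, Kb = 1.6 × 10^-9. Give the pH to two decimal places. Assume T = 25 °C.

C5H5NH+ is the conjugate acid of the weak base C5H5N.
Ka = Kw/Kb = 1.0×10^-14 / 1.6 × 10^-9 = 6.25 × 10^-6
Ka = [H+]²/(0.425 − [H+]) = 6.25 × 10^-6
Assume [H+] ≪ 0.425: [H+] ≈ √(6.25 × 10^-6 × 0.425) = 1.63 × 10^-3 M
Check: 0.38% ionized — well under 5%, approximation valid.
pH = −log[H+] = −log(1.63 × 10^-3) = 2.79

pH = 2.79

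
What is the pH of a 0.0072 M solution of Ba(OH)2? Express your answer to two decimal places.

Ba(OH)2 is a strong base (each formula unit releases 2 OH-); [OH-] = 0.0144 M.
pOH = -log(0.0144) = 1.84
pH = 14.00 - 1.84 = 12.16

pH = 12.16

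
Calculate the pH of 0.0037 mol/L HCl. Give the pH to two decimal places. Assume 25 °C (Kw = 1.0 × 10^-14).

pH = 2.43

HCl is a strong acid and dissociates completely, so [H+] = 0.0037 M.
pH = -log(0.0037) = 2.43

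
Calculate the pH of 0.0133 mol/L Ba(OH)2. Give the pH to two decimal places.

Ba(OH)2 is a strong base (each formula unit releases 2 OH-); [OH-] = 0.0266 M.
pOH = -log(0.0266) = 1.58
pH = 14.00 - 1.58 = 12.42

pH = 12.42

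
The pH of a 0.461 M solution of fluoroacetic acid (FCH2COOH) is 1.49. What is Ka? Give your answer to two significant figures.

[H+] = 10^(-1.49) = 3.24 × 10^-2 M
At equilibrium [HA] = 0.461 − 3.24 × 10^-2 = 4.29 × 10^-1 M
Ka = [H+][A-]/[HA] = (3.24 × 10^-2)² / 4.29 × 10^-1 = 2.4 × 10^-3

Ka = 2.4 × 10^-3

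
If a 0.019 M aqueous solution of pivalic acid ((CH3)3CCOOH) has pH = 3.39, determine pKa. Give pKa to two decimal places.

[H+] = 10^(-3.39) = 4.07 × 10^-4 M
At equilibrium [HA] = 0.019 − 4.07 × 10^-4 = 1.86 × 10^-2 M
Ka = [H+][A-]/[HA] = (4.07 × 10^-4)² / 1.86 × 10^-2 = 8.91 × 10^-6
pKa = -log(8.91 × 10^-6) = 5.05

pKa = 5.05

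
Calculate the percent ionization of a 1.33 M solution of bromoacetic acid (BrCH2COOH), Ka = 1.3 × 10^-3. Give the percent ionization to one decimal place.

3.1%

BrCH2COOH ⇌ BrCH2COO- + H+; let x = [H+] at equilibrium.
x ≈ √(Ka·C₀) = √(1.3 × 10^-3 × 1.33) = 4.16 × 10^-2 M
Fraction ionized = 4.16 × 10^-2 / 1.33 = 0.0313 → 3.1%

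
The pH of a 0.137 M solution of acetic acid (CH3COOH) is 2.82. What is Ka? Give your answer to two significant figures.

Ka = 1.7 × 10^-5

[H+] = 10^(-2.82) = 1.51 × 10^-3 M
At equilibrium [HA] = 0.137 − 1.51 × 10^-3 = 1.35 × 10^-1 M
Ka = [H+][A-]/[HA] = (1.51 × 10^-3)² / 1.35 × 10^-1 = 1.7 × 10^-5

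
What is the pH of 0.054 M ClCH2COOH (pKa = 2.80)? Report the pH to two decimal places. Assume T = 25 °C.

ClCH2COOH ⇌ ClCH2COO- + H+
Ka = 10^(−2.80) = 1.58 × 10^-3
From the ICE table, Ka = x²/(0.054 − x) = 1.58 × 10^-3.
Here C₀/Ka ≈ 34.2, so the small-x approximation fails. Use the quadratic:
x = (−Ka + √(Ka² + 4·Ka·C₀))/2 = 8.48 × 10^-3 M
pH = −log[H+] = −log(8.48 × 10^-3) = 2.07

pH = 2.07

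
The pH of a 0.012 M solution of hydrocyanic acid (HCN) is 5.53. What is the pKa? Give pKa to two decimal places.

[H+] = 10^(-5.53) = 2.95 × 10^-6 M
At equilibrium [HA] = 0.012 − 2.95 × 10^-6 = 1.20 × 10^-2 M
Ka = [H+][A-]/[HA] = (2.95 × 10^-6)² / 1.20 × 10^-2 = 7.25 × 10^-10
pKa = -log(7.25 × 10^-10) = 9.14

pKa = 9.14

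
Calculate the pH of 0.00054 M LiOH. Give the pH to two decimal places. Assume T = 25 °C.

LiOH is a strong base; [OH-] = 0.00054 M.
pOH = -log(0.00054) = 3.27
pH = 14.00 - 3.27 = 10.73

pH = 10.73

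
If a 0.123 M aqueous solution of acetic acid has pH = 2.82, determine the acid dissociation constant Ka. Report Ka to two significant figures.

[H+] = 10^(-2.82) = 1.51 × 10^-3 M
At equilibrium [HA] = 0.123 − 1.51 × 10^-3 = 1.21 × 10^-1 M
Ka = [H+][A-]/[HA] = (1.51 × 10^-3)² / 1.21 × 10^-1 = 1.9 × 10^-5

Ka = 1.9 × 10^-5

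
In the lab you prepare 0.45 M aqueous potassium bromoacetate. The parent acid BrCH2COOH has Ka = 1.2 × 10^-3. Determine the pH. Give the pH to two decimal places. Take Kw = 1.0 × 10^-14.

BrCH2COO- is the conjugate base of the weak acid BrCH2COOH.
Kb = Kw/Ka = 1.0×10^-14 / 1.2 × 10^-3 = 8.33 × 10^-12
From the ICE table, Kb = [OH-]²/(0.45 − [OH-]) = 8.33 × 10^-12.
Assume [OH-] ≪ 0.45: [OH-] ≈ √(8.33 × 10^-12 × 0.45) = 1.94 × 10^-6 M
Check: 0.00043% ionized — well under 5%, approximation valid.
pOH = 5.71, so pH = 14.00 − pOH = 8.29

pH = 8.29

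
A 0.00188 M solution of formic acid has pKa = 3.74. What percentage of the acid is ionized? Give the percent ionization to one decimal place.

26.6%

HCOOH ⇌ HCOO- + H+; let x = [H+] at equilibrium.
Ka = 10^(−3.74) = 1.82 × 10^-4
Solve x² + 0.000182x − 3.42e-07 = 0 → x = 5.01 × 10^-4 M
Fraction ionized = 5.01 × 10^-4 / 0.00188 = 0.2665 → 26.6%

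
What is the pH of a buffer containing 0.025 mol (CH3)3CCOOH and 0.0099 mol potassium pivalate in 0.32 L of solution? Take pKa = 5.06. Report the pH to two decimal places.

pH = 4.66

Henderson–Hasselbalch: pH = pKa + log([(CH3)3CCOO-]/[(CH3)3CCOOH]) = 5.06 + log(0.0099/0.025)
pH = 5.06 + (-0.402) = 4.66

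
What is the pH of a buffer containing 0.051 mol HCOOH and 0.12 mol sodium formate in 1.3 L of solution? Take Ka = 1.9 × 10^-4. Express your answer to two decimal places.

pKa = −log(1.9 × 10^-4) = 3.721
Using pH = pKa + log([base]/[acid]) with [base]/[acid] = 0.12/0.051:
pH = 3.721 + (+0.372) = 4.09

pH = 4.09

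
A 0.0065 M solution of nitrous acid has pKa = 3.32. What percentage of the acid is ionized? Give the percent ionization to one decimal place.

23.7%

HNO2 ⇌ NO2- + H+; let x = [H+] at equilibrium.
Ka = 10^(−3.32) = 4.79 × 10^-4
Ka = x²/(C₀ − x); solving the quadratic gives x = 1.54 × 10^-3 M.
Fraction ionized = 1.54 × 10^-3 / 0.0065 = 0.2369 → 23.7%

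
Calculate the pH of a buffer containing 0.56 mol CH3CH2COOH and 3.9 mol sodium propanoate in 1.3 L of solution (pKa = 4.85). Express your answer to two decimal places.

Henderson–Hasselbalch: pH = pKa + log([CH3CH2COO-]/[CH3CH2COOH]) = 4.85 + log(3.9/0.56)
pH = 4.85 + (+0.843) = 5.69

pH = 5.69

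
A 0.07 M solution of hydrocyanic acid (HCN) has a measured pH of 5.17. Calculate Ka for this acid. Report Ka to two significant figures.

Ka = 6.5 × 10^-10

[H+] = 10^(-5.17) = 6.76 × 10^-6 M
At equilibrium [HA] = 0.07 − 6.76 × 10^-6 = 7.00 × 10^-2 M
Ka = [H+][A-]/[HA] = (6.76 × 10^-6)² / 7.00 × 10^-2 = 6.5 × 10^-10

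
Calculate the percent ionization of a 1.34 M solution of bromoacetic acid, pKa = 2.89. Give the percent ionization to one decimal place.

BrCH2COOH ⇌ BrCH2COO- + H+; let x = [H+] at equilibrium.
Ka = 10^(−2.89) = 1.29 × 10^-3
x ≈ √(Ka·C₀) = √(1.29 × 10^-3 × 1.34) = 4.16 × 10^-2 M
Fraction ionized = 4.16 × 10^-2 / 1.34 = 0.0310 → 3.1%

3.1%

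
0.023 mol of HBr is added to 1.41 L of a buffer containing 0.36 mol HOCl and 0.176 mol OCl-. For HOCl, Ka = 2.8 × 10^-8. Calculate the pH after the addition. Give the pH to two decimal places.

Added H+ converts OCl- to HOCl: HOCl → 0.383 mol, OCl- → 0.153 mol.
pKa = −log(2.8 × 10^-8) = 7.553
pH = pKa + log(n_OCl-/n_HOCl) = 7.553 + log(0.153/0.383) = 7.553 + (-0.399)

pH = 7.15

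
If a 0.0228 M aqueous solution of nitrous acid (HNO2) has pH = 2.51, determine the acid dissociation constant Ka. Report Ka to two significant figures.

Ka = 4.8 × 10^-4

[H+] = 10^(-2.51) = 3.09 × 10^-3 M
At equilibrium [HA] = 0.0228 − 3.09 × 10^-3 = 1.97 × 10^-2 M
Ka = [H+][A-]/[HA] = (3.09 × 10^-3)² / 1.97 × 10^-2 = 4.8 × 10^-4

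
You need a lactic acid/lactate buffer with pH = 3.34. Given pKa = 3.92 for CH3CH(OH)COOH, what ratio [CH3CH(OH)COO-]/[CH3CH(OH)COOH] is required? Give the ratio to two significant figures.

pH = pKa + log(r) ⇒ log(r) = 3.34 − 3.92 = -0.58
r = [CH3CH(OH)COO-]/[CH3CH(OH)COOH] = 10^(-0.58) = 0.263

ratio = 0.26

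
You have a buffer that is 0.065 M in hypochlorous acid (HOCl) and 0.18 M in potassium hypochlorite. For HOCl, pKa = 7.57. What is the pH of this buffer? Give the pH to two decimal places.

pH = 8.01

Using pH = pKa + log([base]/[acid]) with [base]/[acid] = 0.18/0.065:
pH = 7.57 + (+0.442) = 8.01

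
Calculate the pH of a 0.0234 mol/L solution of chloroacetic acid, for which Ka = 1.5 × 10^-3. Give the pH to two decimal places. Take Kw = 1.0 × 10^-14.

ClCH2COOH ⇌ ClCH2COO- + H+
From the ICE table, Ka = [H+]²/(0.0234 − [H+]) = 1.5 × 10^-3.
[H+] is not negligible relative to C₀; solve [H+]² + 0.0015·[H+] − 3.51e-05 = 0.
[H+] = (−Ka + √(Ka² + 4·Ka·C₀))/2 = 5.22 × 10^-3 M
pH = −log(5.22 × 10^-3) = 2.28

pH = 2.28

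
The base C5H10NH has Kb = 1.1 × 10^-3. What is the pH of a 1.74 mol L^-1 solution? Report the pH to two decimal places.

pH = 12.64

C5H10NH + H2O ⇌ C5H10NH2+ + OH-
From the ICE table, Kb = x²/(1.74 − x) = 1.1 × 10^-3.
Since Kb ≪ C₀, x ≈ √(Kb·C₀) = 4.37 × 10^-2 M.
Check: 2.5% ionized — well under 5%, approximation valid.
pOH = −log(4.37 × 10^-2) = 1.36; pH = 14.00 − 1.36 = 12.64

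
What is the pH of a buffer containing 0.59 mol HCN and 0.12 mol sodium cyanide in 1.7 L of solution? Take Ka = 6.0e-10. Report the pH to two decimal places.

pKa = −log(6.0 × 10^-10) = 9.222
Henderson–Hasselbalch: pH = pKa + log([CN-]/[HCN]) = 9.222 + log(0.12/0.59)
pH = 9.222 + (-0.692) = 8.53

pH = 8.53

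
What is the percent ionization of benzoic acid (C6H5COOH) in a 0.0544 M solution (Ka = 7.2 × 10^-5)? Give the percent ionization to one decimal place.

C6H5COOH ⇌ C6H5COO- + H+; let x = [H+] at equilibrium.
x ≈ √(Ka·C₀) = √(7.2 × 10^-5 × 0.0544) = 1.98 × 10^-3 M
% ionization = x/C₀ × 100% = 1.98 × 10^-3/0.0544 × 100% = 3.6%

3.6%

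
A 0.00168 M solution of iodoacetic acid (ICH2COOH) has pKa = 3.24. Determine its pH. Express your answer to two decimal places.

ICH2COOH ⇌ ICH2COO- + H+
Ka = 10^(−3.24) = 5.75 × 10^-4
Ka = [H+]²/(0.00168 − [H+]) = 5.75 × 10^-4
Here C₀/Ka ≈ 2.92, so the small-[H+] approximation fails. Use the quadratic:
[H+] = (−Ka + √(Ka² + 4·Ka·C₀))/2 = 7.37 × 10^-4 M
pH = −log(7.37 × 10^-4) = 3.13

pH = 3.13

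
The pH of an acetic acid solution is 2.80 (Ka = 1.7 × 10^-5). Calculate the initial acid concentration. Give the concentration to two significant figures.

[H+] = 10^(-2.80) = 1.58 × 10^-3 M = x
Ka = x²/(C₀ − x) ⇒ C₀ = x + x²/Ka
C₀ = 1.58 × 10^-3 + (1.58 × 10^-3)²/(1.7 × 10^-5) = 1.48 × 10^-1 M

C₀ = 1.5 × 10^-1 M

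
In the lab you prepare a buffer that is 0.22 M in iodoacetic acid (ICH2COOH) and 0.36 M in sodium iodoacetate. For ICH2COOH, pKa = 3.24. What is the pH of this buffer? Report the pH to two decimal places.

pH = 3.45

Using pH = pKa + log([base]/[acid]) with [base]/[acid] = 0.36/0.22:
pH = 3.24 + (+0.214) = 3.45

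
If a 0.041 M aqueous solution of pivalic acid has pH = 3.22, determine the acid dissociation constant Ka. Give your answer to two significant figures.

Ka = 9.0 × 10^-6

[H+] = 10^(-3.22) = 6.03 × 10^-4 M
At equilibrium [HA] = 0.041 − 6.03 × 10^-4 = 4.04 × 10^-2 M
Ka = [H+][A-]/[HA] = (6.03 × 10^-4)² / 4.04 × 10^-2 = 9.0 × 10^-6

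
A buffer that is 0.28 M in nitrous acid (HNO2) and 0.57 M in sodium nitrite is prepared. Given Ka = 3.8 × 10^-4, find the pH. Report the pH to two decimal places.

pH = 3.73

pKa = −log(3.8 × 10^-4) = 3.420
pH = pKa + log([A⁻]/[HA]) = 3.420 + log(0.57/0.28)
pH = 3.420 + (+0.309) = 3.73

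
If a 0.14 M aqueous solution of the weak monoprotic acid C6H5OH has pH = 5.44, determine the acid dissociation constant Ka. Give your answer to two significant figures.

Ka = 9.4 × 10^-11

[H+] = 10^(-5.44) = 3.63 × 10^-6 M
At equilibrium [HA] = 0.14 − 3.63 × 10^-6 = 1.40 × 10^-1 M
Ka = [H+][A-]/[HA] = (3.63 × 10^-6)² / 1.40 × 10^-1 = 9.4 × 10^-11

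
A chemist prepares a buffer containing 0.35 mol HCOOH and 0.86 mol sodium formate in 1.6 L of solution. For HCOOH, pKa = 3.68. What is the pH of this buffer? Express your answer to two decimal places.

Using pH = pKa + log([base]/[acid]) with [base]/[acid] = 0.86/0.35:
pH = 3.68 + (+0.390) = 4.07

pH = 4.07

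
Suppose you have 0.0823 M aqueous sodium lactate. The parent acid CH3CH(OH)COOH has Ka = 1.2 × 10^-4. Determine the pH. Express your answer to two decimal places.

CH3CH(OH)COO- is the conjugate base of the weak acid CH3CH(OH)COOH.
Kb = Kw/Ka = 1.0×10^-14 / 1.2 × 10^-4 = 8.33 × 10^-11
From the ICE table, Kb = x²/(0.0823 − x) = 8.33 × 10^-11.
Neglecting x in the denominator: x = √(8.33 × 10^-11 × 0.0823) = 2.62 × 10^-6 M
pOH = −log(2.62 × 10^-6) = 5.58; pH = 14.00 − 5.58 = 8.42

pH = 8.42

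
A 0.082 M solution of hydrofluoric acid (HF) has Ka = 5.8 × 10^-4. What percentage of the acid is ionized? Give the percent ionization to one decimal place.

HF ⇌ F- + H+; let x = [H+] at equilibrium.
Ka = x²/(C₀ − x); solving the quadratic gives x = 6.61 × 10^-3 M.
% ionization = x/C₀ × 100% = 6.61 × 10^-3/0.082 × 100% = 8.1%

8.1%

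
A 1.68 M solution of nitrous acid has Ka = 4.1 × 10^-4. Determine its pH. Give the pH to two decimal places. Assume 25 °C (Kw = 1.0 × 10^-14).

pH = 1.58

HNO2 ⇌ NO2- + H+
Ka = [H+]²/(1.68 − [H+]) = 4.1 × 10^-4
Since Ka ≪ C₀, [H+] ≈ √(Ka·C₀) = 2.62 × 10^-2 M.
pH = −log(2.62 × 10^-2) = 1.58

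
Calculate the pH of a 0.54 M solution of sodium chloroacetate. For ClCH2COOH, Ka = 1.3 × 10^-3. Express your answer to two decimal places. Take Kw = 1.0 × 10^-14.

ClCH2COO- is the conjugate base of the weak acid ClCH2COOH.
Kb = Kw/Ka = 1.0×10^-14 / 1.3 × 10^-3 = 7.69 × 10^-12
Let x = [OH-] at equilibrium. Kb = x²/(0.54 − x).
Neglecting x in the denominator: x = √(7.69 × 10^-12 × 0.54) = 2.04 × 10^-6 M
pOH = −log(2.04 × 10^-6) = 5.69; pH = 14.00 − 5.69 = 8.31

pH = 8.31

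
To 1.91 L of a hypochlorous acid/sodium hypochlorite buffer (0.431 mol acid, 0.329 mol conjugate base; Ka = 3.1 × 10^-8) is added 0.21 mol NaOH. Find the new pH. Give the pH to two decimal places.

After neutralization: n(HOCl) = 0.221 mol, n(OCl-) = 0.539 mol.
pKa = −log(3.1 × 10^-8) = 7.509
pH = pKa + log(n_OCl-/n_HOCl) = 7.509 + log(0.539/0.221) = 7.509 + (+0.387)

pH = 7.90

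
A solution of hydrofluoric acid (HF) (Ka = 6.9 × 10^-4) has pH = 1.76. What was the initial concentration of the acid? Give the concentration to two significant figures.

[H+] = 10^(-1.76) = 1.74 × 10^-2 M = x
Ka = x²/(C₀ − x) ⇒ C₀ = x + x²/Ka
C₀ = 1.74 × 10^-2 + (1.74 × 10^-2)²/(6.9 × 10^-4) = 4.56 × 10^-1 M

C₀ = 4.6 × 10^-1 M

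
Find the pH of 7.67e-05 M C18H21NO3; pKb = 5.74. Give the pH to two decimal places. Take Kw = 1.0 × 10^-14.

pH = 9.04

C18H21NO3 + H2O ⇌ C18H22NO3+ + OH-
Kb = 10^(−5.74) = 1.82 × 10^-6
Let x = [OH-] at equilibrium. Kb = x²/(7.67e-05 − x).
Here C₀/Kb ≈ 42.1, so the small-x approximation fails. Use the quadratic:
x = [−1.82e-06 + √(1.82e-06² + 5.58e-10)]/2 = 1.09 × 10^-5 M
pOH = 4.96, so pH = 14.00 − pOH = 9.04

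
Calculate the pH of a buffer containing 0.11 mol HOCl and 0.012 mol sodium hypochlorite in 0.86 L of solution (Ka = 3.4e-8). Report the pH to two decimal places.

pKa = −log(3.4 × 10^-8) = 7.469
pH = pKa + log([A⁻]/[HA]) = 7.469 + log(0.012/0.11)
pH = 7.469 + (-0.962) = 6.51

pH = 6.51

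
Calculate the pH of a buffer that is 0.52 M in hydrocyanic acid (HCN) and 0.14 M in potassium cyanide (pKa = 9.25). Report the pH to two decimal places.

pH = 8.68

pH = pKa + log([A⁻]/[HA]) = 9.25 + log(0.14/0.52)
pH = 9.25 + (-0.570) = 8.68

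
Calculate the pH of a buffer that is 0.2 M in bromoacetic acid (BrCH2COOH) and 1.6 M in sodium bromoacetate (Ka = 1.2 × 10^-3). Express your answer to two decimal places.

pKa = −log(1.2 × 10^-3) = 2.921
Using pH = pKa + log([base]/[acid]) with [base]/[acid] = 1.6/0.2:
pH = 2.921 + (+0.903) = 3.82

pH = 3.82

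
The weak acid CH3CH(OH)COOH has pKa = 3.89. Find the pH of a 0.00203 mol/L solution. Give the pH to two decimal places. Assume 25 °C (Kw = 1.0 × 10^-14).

CH3CH(OH)COOH ⇌ CH3CH(OH)COO- + H+
Ka = 10^(−3.89) = 1.29 × 10^-4
Ka = [H+]²/(0.00203 − [H+]) = 1.29 × 10^-4
[H+] is not negligible relative to C₀; solve [H+]² + 0.000129·[H+] − 2.62e-07 = 0.
[H+] = (−Ka + √(Ka² + 4·Ka·C₀))/2 = 4.51 × 10^-4 M
pH = −log(4.51 × 10^-4) = 3.35

pH = 3.35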